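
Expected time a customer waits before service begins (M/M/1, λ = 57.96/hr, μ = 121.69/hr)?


ρ = 57.96/121.69 = 0.4763
Wq = ρ/(μ−λ) = 0.4763/(121.69 − 57.96) = 0.4763/63.73 = 0.007474 hr

Final: 0.007474 hr


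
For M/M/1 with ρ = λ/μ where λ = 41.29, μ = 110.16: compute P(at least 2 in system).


ρ = 41.29/110.16 = 0.3748
P(N ≥ n) = ρ^n = 0.3748^2 = 0.140489

Final: 0.140489


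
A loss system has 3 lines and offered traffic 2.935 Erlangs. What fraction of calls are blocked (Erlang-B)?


B(c,a) = (a^c/c!) / Σ_{k=0}^{c} a^k/k!
a^3/3! = 4.213792
Σ terms (k=0..3): 1.00000 + 2.93500 + 4.30711 + 4.21379 = 12.455904
B = 4.213792/12.455904 = 0.338297

Final: 0.338297


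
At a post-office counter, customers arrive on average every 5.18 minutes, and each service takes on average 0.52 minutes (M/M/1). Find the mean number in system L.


λ = 60/5.18 = 11.5830 /hr
μ = 60/0.52 = 115.3846 /hr
ρ = λ/μ = 11.5830/115.3846 = 0.1004
L = ρ/(1−ρ) = 0.1004/0.8996 = 0.1116

Final: 0.1116


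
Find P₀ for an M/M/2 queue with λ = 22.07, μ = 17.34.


a = λ/μ = 22.07/17.34 = 1.2728; ρ = a/c = 0.6364
Σ_{k=0}^{1} a^k/k! (terms k=0..1) = 1.00000 + 1.27278 = 2.27278
Tail: a^2/(2!(1−ρ)) = 1.61997/(2·0.3636) = 2.22762
P₀ = 1/(2.27278 + 2.22762) = 1/4.50040 = 0.222203

Final: 0.222203


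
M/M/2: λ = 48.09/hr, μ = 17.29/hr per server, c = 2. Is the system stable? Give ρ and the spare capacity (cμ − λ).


Total capacity cμ = 2·17.29 = 34.58/hr
ρ = λ/(cμ) = 48.09/34.58 = 1.3907
Stable ⇔ ρ < 1: NO
Spare capacity = cμ − λ = 34.58 − 48.09 = -13.51/hr

Final: ρ = 1.3907; unstable; margin = -13.51/hr


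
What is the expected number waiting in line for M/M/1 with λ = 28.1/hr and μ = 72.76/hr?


ρ = 28.1/72.76 = 0.3862
Lq = ρ²/(1−ρ) = 0.1492/0.6138 = 0.2430

Final: 0.2430


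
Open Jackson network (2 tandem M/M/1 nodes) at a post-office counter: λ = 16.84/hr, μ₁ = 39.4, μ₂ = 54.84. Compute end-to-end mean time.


Each node sees arrival rate λ = 16.84/hr (tandem ⇒ throughput preserved).
W₁ = 1/(μ₁−λ) = 1/(39.4−16.84) = 0.04433 hr
W₂ = 1/(μ₂−λ) = 1/(54.84−16.84) = 0.02632 hr
W_total = W₁ + W₂ = 0.04433 + 0.02632 = 0.07064 hr

Final: 0.07064 hr


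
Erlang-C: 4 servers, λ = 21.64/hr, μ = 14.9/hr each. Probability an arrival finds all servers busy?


a = λ/μ = 1.4523; ρ = a/4 = 0.3631
P₀ = 0.232091 (from M/M/c formula)
C(c,a) = [a^c/(c!(1−ρ))]·P₀ = [4.44922/(24·0.6369)]·0.232091
= 0.29107·0.232091 = 0.067554

Final: 0.067554


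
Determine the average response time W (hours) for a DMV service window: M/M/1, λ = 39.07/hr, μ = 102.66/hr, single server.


W = 1/(μ−λ) = 1/(102.66 − 39.07) = 1/63.59 = 0.01573 hr

Final: 0.01573 hr


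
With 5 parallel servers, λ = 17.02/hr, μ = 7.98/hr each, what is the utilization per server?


ρ = λ/(cμ) = 17.02/(5·7.98) = 17.02/39.90 = 0.4266

Final: 0.4266


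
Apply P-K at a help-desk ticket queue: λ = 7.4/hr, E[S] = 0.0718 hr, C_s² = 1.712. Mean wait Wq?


ρ = λ·E[S] = 7.4·0.0718 = 0.5313
E[S²] = E[S]²(1+C_s²) = 0.0718²·(1+1.712) = 0.013981
Wq = λ·E[S²]/(2(1−ρ)) = 7.4·0.013981/(2·0.4687) = 0.11037 hr

Final: 0.11037 hr


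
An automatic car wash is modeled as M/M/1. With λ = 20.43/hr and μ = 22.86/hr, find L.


ρ = λ/μ = 20.43/22.86 = 0.8937
L = ρ/(1−ρ) = 0.8937/(1 − 0.8937) = 0.8937/0.1063 = 8.4074

Final: 8.4074


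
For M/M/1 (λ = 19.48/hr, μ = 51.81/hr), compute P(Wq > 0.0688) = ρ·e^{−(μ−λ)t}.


ρ = 19.48/51.81 = 0.3760
P(Wq > t) = ρ·e^{−(μ−λ)t} = 0.3760·e^{−2.2243}
= 0.3760·0.108143 = 0.040660

Final: 0.040660


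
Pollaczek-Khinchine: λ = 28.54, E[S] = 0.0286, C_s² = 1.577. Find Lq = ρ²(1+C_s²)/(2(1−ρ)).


ρ = λ·E[S] = 28.54·0.0286 = 0.8162
Lq = ρ²(1+C_s²)/(2(1−ρ)) = 0.6663·(1+1.577)/(2·0.1838)
= 0.6663·2.5770/0.3675 = 4.67179

Final: 4.67179


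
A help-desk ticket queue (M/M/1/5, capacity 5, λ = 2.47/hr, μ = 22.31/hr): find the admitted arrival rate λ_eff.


ρ = 0.1107; P_K = (1−ρ)ρ^5/(1−ρ^6) = 0.00001479
λ_eff = λ(1 − P_K) = 2.47·(1 − 0.00001479) = 2.47·0.999985 = 2.4700 /hr

Final: 2.4700 /hr


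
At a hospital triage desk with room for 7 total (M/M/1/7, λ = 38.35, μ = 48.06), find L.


ρ = 38.35/48.06 = 0.7980
L = ρ[1 − (K+1)ρ^K + Kρ^(K+1)] / [(1−ρ)(1−ρ^(K+1))]
Numerator: 0.7980·(1 − 8·0.206002 + 7·0.164381) = 0.401099
Denominator: (0.2020)·(0.835619) = 0.168828
L = 0.401099/0.168828 = 2.3758

Final: 2.3758


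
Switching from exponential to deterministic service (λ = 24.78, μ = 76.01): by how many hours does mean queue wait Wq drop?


ρ = 24.78/76.01 = 0.3260
Wq(M/M/1) = ρ/(μ−λ) = 0.3260/51.23 = 0.006364 hr
Wq(M/D/1) = ρ/(2(μ−λ)) = 0.003182 hr
Savings = 0.006364 − 0.003182 = 0.003182 hr

Final: 0.003182 hr


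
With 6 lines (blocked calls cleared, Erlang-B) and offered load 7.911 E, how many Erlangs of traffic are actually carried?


B(6,7.911) = 0.384874 (Erlang-B)
Carried load = a(1 − B) = 7.911·(1 − 0.384874) = 7.911·0.615126 = 4.8663 E

Final: 4.8663 Erlangs


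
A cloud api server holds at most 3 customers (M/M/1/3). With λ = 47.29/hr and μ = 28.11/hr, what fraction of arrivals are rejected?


ρ = λ/μ = 47.29/28.11 = 1.6823
P_K = (1−ρ)ρ^K/(1−ρ^(K+1)) = (-0.6823·4.761298)/(1 − 8.010025)
= -3.248727/-7.010025 = 0.463440

Final: 0.463440


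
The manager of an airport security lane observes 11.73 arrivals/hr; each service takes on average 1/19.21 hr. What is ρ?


ρ = λ/μ = 11.73/19.21 = 0.6106

Final: 0.6106


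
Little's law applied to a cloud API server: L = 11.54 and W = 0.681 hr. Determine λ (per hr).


λ = L/W = 11.54/0.681 = 16.9457 /hr

Final: 16.9457 /hr


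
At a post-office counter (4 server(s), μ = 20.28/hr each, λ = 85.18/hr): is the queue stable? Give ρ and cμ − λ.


Total capacity cμ = 4·20.28 = 81.12/hr
ρ = λ/(cμ) = 85.18/81.12 = 1.0500
Stable ⇔ ρ < 1: NO
Spare capacity = cμ − λ = 81.12 − 85.18 = -4.06/hr

Final: ρ = 1.0500; unstable; margin = -4.06/hr


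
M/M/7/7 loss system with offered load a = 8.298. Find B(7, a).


B(c,a) = (a^c/c!) / Σ_{k=0}^{c} a^k/k!
a^7/7! = 537.506199
Σ terms (k=0..7): 1.00000 + 8.29800 + 34.42840 + 95.22896 + 197.55248 + 327.85809 + 453.42774 + 537.50620 = 1655.299870
B = 537.506199/1655.299870 = 0.324718

Final: 0.324718


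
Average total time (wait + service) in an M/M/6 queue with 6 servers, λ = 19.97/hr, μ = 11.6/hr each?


a = 1.7216; ρ = 0.2869; P₀ = 0.178683
Lq = P₀·a^c·ρ/(c!(1−ρ)²) = 0.003646
Wq = Lq/λ = 0.003646/19.97 = 0.0001826 hr
W = Wq + 1/μ = 0.0001826 + 0.08621 = 0.08639 hr

Final: 0.08639 hr


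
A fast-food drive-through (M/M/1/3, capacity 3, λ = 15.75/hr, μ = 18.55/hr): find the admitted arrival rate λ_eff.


ρ = 0.8491; P_K = (1−ρ)ρ^3/(1−ρ^4) = 0.192356
λ_eff = λ(1 − P_K) = 15.75·(1 − 0.192356) = 15.75·0.807644 = 12.7204 /hr

Final: 12.7204 /hr


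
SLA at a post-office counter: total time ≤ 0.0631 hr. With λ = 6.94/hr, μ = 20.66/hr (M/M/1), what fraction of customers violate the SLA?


W ~ Exponential(μ−λ) for M/M/1.
μ − λ = 20.66 − 6.94 = 13.7200
P(W > t) = e^{−(μ−λ)t} = e^{−0.8657} = 0.420743

Final: 0.420743


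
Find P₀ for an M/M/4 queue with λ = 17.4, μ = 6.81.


a = λ/μ = 17.4/6.81 = 2.5551; ρ = a/c = 0.6388
Σ_{k=0}^{3} a^k/k! (terms k=0..3) = 1.00000 + 2.55507 + 3.26418 + 2.78007 = 9.59931
Tail: a^4/(4!(1−ρ)) = 42.61952/(24·0.3612) = 4.91597
P₀ = 1/(9.59931 + 4.91597) = 1/14.51528 = 0.068893

Final: 0.068893


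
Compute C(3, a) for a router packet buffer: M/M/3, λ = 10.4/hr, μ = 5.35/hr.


a = λ/μ = 1.9439; ρ = a/3 = 0.6480
P₀ = 0.120319 (from M/M/c formula)
C(c,a) = [a^c/(c!(1−ρ))]·P₀ = [7.34579/(6·0.3520)]·0.120319
= 3.47788·0.120319 = 0.418455

Final: 0.418455


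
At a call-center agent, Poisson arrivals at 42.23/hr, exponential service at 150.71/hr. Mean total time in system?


W = 1/(μ−λ) = 1/(150.71 − 42.23) = 1/108.48 = 0.009218 hr

Final: 0.009218 hr


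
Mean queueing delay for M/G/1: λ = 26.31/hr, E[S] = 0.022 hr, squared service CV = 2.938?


ρ = λ·E[S] = 26.31·0.022 = 0.5788
E[S²] = E[S]²(1+C_s²) = 0.022²·(1+2.938) = 0.001906
Wq = λ·E[S²]/(2(1−ρ)) = 26.31·0.001906/(2·0.4212) = 0.05953 hr

Final: 0.05953 hr


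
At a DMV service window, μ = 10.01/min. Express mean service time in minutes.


Mean service time = 1/μ = 1/10.01 minute = 0.09990 minute
In minutes: 0.09990 × 1 = 0.09990 min

Final: 0.09990 min


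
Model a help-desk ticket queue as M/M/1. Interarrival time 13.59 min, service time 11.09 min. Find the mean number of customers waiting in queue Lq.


λ = 60/13.59 = 4.4150 /hr
μ = 60/11.09 = 5.4103 /hr
ρ = λ/μ = 4.4150/5.4103 = 0.8160
Lq = ρ²/(1−ρ) = 0.6659/0.1840 = 3.6200

Final: 3.6200


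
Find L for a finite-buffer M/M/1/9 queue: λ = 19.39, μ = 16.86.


ρ = 19.39/16.86 = 1.1501
L = ρ[1 − (K+1)ρ^K + Kρ^(K+1)] / [(1−ρ)(1−ρ^(K+1))]
Numerator: 1.1501·(1 − 10·3.519510 + 9·4.047645) = 2.568896
Denominator: (-0.1501)·(-3.047645) = 0.457327
L = 2.568896/0.457327 = 5.6172

Final: 5.6172


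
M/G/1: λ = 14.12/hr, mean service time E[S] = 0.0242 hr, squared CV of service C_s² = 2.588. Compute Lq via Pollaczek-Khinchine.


ρ = λ·E[S] = 14.12·0.0242 = 0.3417
Lq = ρ²(1+C_s²)/(2(1−ρ)) = 0.1168·(1+2.588)/(2·0.6583)
= 0.1168·3.5880/1.3166 = 0.31820

Final: 0.31820


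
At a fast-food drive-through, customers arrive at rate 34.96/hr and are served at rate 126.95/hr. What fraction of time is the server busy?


ρ = λ/μ = 34.96/126.95 = 0.2754

Final: 0.2754


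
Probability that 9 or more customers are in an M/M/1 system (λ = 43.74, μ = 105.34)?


ρ = 43.74/105.34 = 0.4152
P(N ≥ n) = ρ^n = 0.4152^9 = 0.0003669

Final: 0.0003669


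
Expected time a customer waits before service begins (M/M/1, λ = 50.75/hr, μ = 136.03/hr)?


ρ = 50.75/136.03 = 0.3731
Wq = ρ/(μ−λ) = 0.3731/(136.03 − 50.75) = 0.3731/85.28 = 0.004375 hr

Final: 0.004375 hr


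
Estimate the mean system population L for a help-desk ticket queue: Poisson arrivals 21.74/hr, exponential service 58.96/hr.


ρ = λ/μ = 21.74/58.96 = 0.3687
L = ρ/(1−ρ) = 0.3687/(1 − 0.3687) = 0.3687/0.6313 = 0.5841

Final: 0.5841


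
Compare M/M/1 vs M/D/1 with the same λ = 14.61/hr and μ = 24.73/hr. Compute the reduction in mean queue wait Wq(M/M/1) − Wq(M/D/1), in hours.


ρ = 14.61/24.73 = 0.5908
Wq(M/M/1) = ρ/(μ−λ) = 0.5908/10.12 = 0.05838 hr
Wq(M/D/1) = ρ/(2(μ−λ)) = 0.02919 hr
Savings = 0.05838 − 0.02919 = 0.02919 hr

Final: 0.02919 hr


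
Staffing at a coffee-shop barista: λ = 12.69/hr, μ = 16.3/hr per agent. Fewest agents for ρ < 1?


Stability requires cμ > λ ⇔ c > λ/μ.
λ/μ = 12.69/16.3 = 0.7785
Minimum integer c = ⌊0.7785⌋ + 1 = 1
Check: 1·16.3 = 16.30 > 12.69, while 0·16.3 = 0.00 ≤ 12.69

Final: 1 servers


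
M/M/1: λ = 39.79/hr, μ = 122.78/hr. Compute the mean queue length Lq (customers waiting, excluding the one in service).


ρ = 39.79/122.78 = 0.3241
Lq = ρ²/(1−ρ) = 0.1050/0.6759 = 0.1554

Final: 0.1554


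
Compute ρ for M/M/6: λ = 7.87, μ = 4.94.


ρ = λ/(cμ) = 7.87/(6·4.94) = 7.87/29.64 = 0.2655

Final: 0.2655


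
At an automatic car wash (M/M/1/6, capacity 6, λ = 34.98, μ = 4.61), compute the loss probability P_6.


ρ = λ/μ = 34.98/4.61 = 7.5879
P_K = (1−ρ)ρ^K/(1−ρ^(K+1)) = (-6.5879·190859.278841)/(1 − 1448212.055065)
= -1257352.776224/-1448211.055065 = 0.868211

Final: 0.868211


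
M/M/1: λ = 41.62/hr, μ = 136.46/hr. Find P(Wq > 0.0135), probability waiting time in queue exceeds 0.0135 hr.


ρ = 41.62/136.46 = 0.3050
P(Wq > t) = ρ·e^{−(μ−λ)t} = 0.3050·e^{−1.2803}
= 0.3050·0.277943 = 0.084772

Final: 0.084772


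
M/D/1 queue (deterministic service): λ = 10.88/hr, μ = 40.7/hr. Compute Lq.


ρ = 10.88/40.7 = 0.2673
M/D/1: Lq = ρ²/(2(1−ρ)) = 0.07146/(2·0.7327) = 0.04877

Final: 0.04877


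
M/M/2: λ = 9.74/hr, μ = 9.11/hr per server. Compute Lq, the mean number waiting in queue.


a = λ/μ = 1.0692; ρ = a/2 = 0.5346
P₀ = 0.303290
Lq = P₀·a^c·ρ / (c!·(1−ρ)²) = 0.303290·1.14309·0.5346/(2·0.21662)
= 0.42778

Final: 0.42778


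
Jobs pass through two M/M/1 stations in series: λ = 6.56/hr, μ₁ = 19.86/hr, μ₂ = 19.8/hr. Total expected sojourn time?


Each node sees arrival rate λ = 6.56/hr (tandem ⇒ throughput preserved).
W₁ = 1/(μ₁−λ) = 1/(19.86−6.56) = 0.07519 hr
W₂ = 1/(μ₂−λ) = 1/(19.8−6.56) = 0.07553 hr
W_total = W₁ + W₂ = 0.07519 + 0.07553 = 0.15072 hr

Final: 0.15072 hr


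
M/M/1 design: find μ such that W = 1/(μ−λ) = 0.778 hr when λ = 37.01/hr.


W = 1/(μ−λ) ⇒ μ − λ = 1/W = 1/0.778 = 1.2853
μ = λ + 1/W = 37.01 + 1.2853 = 38.2953 per hr

Final: 38.2953 /hr


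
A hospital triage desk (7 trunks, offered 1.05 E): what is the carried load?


B(7,1.05) = 0.00009770 (Erlang-B)
Carried load = a(1 − B) = 1.05·(1 − 0.00009770) = 1.05·0.999902 = 1.0499 E

Final: 1.0499 Erlangs


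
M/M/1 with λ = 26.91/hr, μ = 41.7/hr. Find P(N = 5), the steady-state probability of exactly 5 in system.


ρ = 26.91/41.7 = 0.6453
P_n = (1−ρ)·ρ^n = (1 − 0.6453)·0.6453^5 = 0.3547·0.111915 = 0.039694

Final: 0.039694


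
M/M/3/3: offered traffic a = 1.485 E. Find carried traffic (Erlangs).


B(3,1.485) = 0.132044 (Erlang-B)
Carried load = a(1 − B) = 1.485·(1 − 0.132044) = 1.485·0.867956 = 1.2889 E

Final: 1.2889 Erlangs


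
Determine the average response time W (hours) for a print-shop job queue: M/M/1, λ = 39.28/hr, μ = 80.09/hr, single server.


W = 1/(μ−λ) = 1/(80.09 − 39.28) = 1/40.81 = 0.02450 hr

Final: 0.02450 hr


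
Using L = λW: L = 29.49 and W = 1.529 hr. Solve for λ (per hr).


λ = L/W = 29.49/1.529 = 19.2871 /hr

Final: 19.2871 /hr


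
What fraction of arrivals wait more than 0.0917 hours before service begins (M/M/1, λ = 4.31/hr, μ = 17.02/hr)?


ρ = 4.31/17.02 = 0.2532
P(Wq > t) = ρ·e^{−(μ−λ)t} = 0.2532·e^{−1.1655}
= 0.2532·0.311765 = 0.078949

Final: 0.078949


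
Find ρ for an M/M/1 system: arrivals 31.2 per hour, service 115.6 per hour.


ρ = λ/μ = 31.2/115.6 = 0.2699

Final: 0.2699


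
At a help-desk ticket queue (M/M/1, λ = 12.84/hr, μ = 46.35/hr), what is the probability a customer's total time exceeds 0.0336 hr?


W ~ Exponential(μ−λ) for M/M/1.
μ − λ = 46.35 − 12.84 = 33.5100
P(W > t) = e^{−(μ−λ)t} = e^{−1.1259} = 0.324349

Final: 0.324349


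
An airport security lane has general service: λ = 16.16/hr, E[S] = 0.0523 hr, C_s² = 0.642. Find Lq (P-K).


ρ = λ·E[S] = 16.16·0.0523 = 0.8452
Lq = ρ²(1+C_s²)/(2(1−ρ)) = 0.7143·(1+0.642)/(2·0.1548)
= 0.7143·1.6420/0.3097 = 3.78764

Final: 3.78764


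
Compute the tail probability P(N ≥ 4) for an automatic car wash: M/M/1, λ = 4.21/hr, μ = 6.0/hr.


ρ = 4.21/6.0 = 0.7017
P(N ≥ n) = ρ^n = 0.7017^4 = 0.242395

Final: 0.242395


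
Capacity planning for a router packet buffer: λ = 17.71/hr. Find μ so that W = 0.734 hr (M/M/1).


W = 1/(μ−λ) ⇒ μ − λ = 1/W = 1/0.734 = 1.3624
μ = λ + 1/W = 17.71 + 1.3624 = 19.0724 per hr

Final: 19.0724 /hr


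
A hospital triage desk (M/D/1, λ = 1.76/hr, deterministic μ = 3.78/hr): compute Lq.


ρ = 1.76/3.78 = 0.4656
M/D/1: Lq = ρ²/(2(1−ρ)) = 0.2168/(2·0.5344) = 0.20284

Final: 0.20284


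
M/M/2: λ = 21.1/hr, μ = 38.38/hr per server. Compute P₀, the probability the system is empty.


a = λ/μ = 21.1/38.38 = 0.5498; ρ = a/c = 0.2749
Σ_{k=0}^{1} a^k/k! (terms k=0..1) = 1.00000 + 0.54977 = 1.54977
Tail: a^2/(2!(1−ρ)) = 0.30224/(2·0.7251) = 0.20841
P₀ = 1/(1.54977 + 0.20841) = 1/1.75817 = 0.568772

Final: 0.568772


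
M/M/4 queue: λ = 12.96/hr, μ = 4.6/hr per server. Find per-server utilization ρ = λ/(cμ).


ρ = λ/(cμ) = 12.96/(4·4.6) = 12.96/18.40 = 0.7043

Final: 0.7043


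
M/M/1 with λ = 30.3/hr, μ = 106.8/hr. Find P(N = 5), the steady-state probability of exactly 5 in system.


ρ = 30.3/106.8 = 0.2837
P_n = (1−ρ)·ρ^n = (1 − 0.2837)·0.2837^5 = 0.7163·0.001838 = 0.001317

Final: 0.001317


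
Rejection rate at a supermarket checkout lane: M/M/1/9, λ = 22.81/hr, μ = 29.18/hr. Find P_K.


ρ = λ/μ = 22.81/29.18 = 0.7817
P_K = (1−ρ)ρ^K/(1−ρ^(K+1)) = (0.2183·0.108983)/(1 − 0.085192)
= 0.023791/0.914808 = 0.026007

Final: 0.026007


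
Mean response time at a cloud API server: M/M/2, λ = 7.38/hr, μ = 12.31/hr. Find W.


a = 0.5995; ρ = 0.2998; P₀ = 0.538750
Lq = P₀·a^c·ρ/(c!(1−ρ)²) = 0.05919
Wq = Lq/λ = 0.05919/7.38 = 0.008020 hr
W = Wq + 1/μ = 0.008020 + 0.08123 = 0.08925 hr

Final: 0.08925 hr


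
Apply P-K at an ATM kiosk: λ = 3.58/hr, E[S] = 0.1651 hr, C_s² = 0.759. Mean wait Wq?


ρ = λ·E[S] = 3.58·0.1651 = 0.5911
E[S²] = E[S]²(1+C_s²) = 0.1651²·(1+0.759) = 0.047947
Wq = λ·E[S²]/(2(1−ρ)) = 3.58·0.047947/(2·0.4089) = 0.20987 hr

Final: 0.20987 hr


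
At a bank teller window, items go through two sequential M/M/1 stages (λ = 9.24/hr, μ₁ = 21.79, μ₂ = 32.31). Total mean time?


Each node sees arrival rate λ = 9.24/hr (tandem ⇒ throughput preserved).
W₁ = 1/(μ₁−λ) = 1/(21.79−9.24) = 0.07968 hr
W₂ = 1/(μ₂−λ) = 1/(32.31−9.24) = 0.04335 hr
W_total = W₁ + W₂ = 0.07968 + 0.04335 = 0.12303 hr

Final: 0.12303 hr


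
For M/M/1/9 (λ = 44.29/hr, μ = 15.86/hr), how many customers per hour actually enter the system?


ρ = 2.7926; P_K = (1−ρ)ρ^9/(1−ρ^10) = 0.641928
λ_eff = λ(1 − P_K) = 44.29·(1 − 0.641928) = 44.29·0.358072 = 15.8590 /hr

Final: 15.8590 /hr


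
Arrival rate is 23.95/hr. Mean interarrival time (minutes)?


Mean interarrival time = 1/λ = 1/23.95 hour = 0.04175 hour
In minutes: 0.04175 × 60 = 2.5052 min

Final: 2.5052 min


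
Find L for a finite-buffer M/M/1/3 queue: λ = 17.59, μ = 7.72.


ρ = 17.59/7.72 = 2.2785
L = ρ[1 − (K+1)ρ^K + Kρ^(K+1)] / [(1−ρ)(1−ρ^(K+1))]
Numerator: 2.2785·(1 − 4·11.828934 + 3·26.952196) = 78.701240
Denominator: (-1.2785)·(-25.952196) = 33.179815
L = 78.701240/33.179815 = 2.3720

Final: 2.3720


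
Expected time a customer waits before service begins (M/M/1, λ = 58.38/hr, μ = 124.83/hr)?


ρ = 58.38/124.83 = 0.4677
Wq = ρ/(μ−λ) = 0.4677/(124.83 − 58.38) = 0.4677/66.45 = 0.007038 hr

Final: 0.007038 hr


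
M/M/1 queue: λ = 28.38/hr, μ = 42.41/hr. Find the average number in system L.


ρ = λ/μ = 28.38/42.41 = 0.6692
L = ρ/(1−ρ) = 0.6692/(1 − 0.6692) = 0.6692/0.3308 = 2.0228

Final: 2.0228


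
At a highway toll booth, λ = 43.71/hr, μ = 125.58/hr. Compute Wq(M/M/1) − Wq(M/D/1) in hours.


ρ = 43.71/125.58 = 0.3481
Wq(M/M/1) = ρ/(μ−λ) = 0.3481/81.87 = 0.004251 hr
Wq(M/D/1) = ρ/(2(μ−λ)) = 0.002126 hr
Savings = 0.004251 − 0.002126 = 0.002126 hr

Final: 0.002126 hr


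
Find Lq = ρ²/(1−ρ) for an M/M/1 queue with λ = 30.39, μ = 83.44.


ρ = 30.39/83.44 = 0.3642
Lq = ρ²/(1−ρ) = 0.1327/0.6358 = 0.2086

Final: 0.2086


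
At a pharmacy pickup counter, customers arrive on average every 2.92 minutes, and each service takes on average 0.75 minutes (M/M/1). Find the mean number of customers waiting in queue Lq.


λ = 60/2.92 = 20.5479 /hr
μ = 60/0.75 = 80.0000 /hr
ρ = λ/μ = 20.5479/80.0000 = 0.2568
Lq = ρ²/(1−ρ) = 0.06597/0.7432 = 0.08877

Final: 0.08877


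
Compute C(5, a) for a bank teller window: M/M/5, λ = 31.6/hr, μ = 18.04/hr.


a = λ/μ = 1.7517; ρ = a/5 = 0.3503
P₀ = 0.172849 (from M/M/c formula)
C(c,a) = [a^c/(c!(1−ρ))]·P₀ = [16.49122/(120·0.6497)]·0.172849
= 0.21153·0.172849 = 0.036563

Final: 0.036563


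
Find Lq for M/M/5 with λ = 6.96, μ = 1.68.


a = λ/μ = 4.1429; ρ = a/5 = 0.8286
P₀ = 0.010291
Lq = P₀·a^c·ρ / (c!·(1−ρ)²) = 0.010291·1220.39323·0.8286/(120·0.02939)
= 2.95075

Final: 2.95075


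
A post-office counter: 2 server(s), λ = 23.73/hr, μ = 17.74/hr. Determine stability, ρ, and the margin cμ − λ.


Total capacity cμ = 2·17.74 = 35.48/hr
ρ = λ/(cμ) = 23.73/35.48 = 0.6688
Stable ⇔ ρ < 1: YES
Spare capacity = cμ − λ = 35.48 − 23.73 = 11.75/hr

Final: ρ = 0.6688; stable; margin = 11.75/hr


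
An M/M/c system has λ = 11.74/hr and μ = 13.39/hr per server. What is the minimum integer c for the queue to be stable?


Stability requires cμ > λ ⇔ c > λ/μ.
λ/μ = 11.74/13.39 = 0.8768
Minimum integer c = ⌊0.8768⌋ + 1 = 1
Check: 1·13.39 = 13.39 > 11.74, while 0·13.39 = 0.00 ≤ 11.74

Final: 1 servers


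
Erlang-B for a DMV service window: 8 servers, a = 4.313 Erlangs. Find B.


B(c,a) = (a^c/c!) / Σ_{k=0}^{c} a^k/k!
a^8/8! = 2.969718
Σ terms (k=0..8): 1.00000 + 4.31300 + 9.30098 + 13.37172 + 14.41805 + 12.43701 + 8.94014 + 5.50840 + 2.96972 = 72.259022
B = 2.969718/72.259022 = 0.041098

Final: 0.041098


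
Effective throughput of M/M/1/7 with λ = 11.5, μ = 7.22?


ρ = 1.5928; P_K = (1−ρ)ρ^7/(1−ρ^8) = 0.381380
λ_eff = λ(1 − P_K) = 11.5·(1 − 0.381380) = 11.5·0.618620 = 7.1141 /hr

Final: 7.1141 /hr


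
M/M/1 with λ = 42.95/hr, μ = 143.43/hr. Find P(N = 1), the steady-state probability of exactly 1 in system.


ρ = 42.95/143.43 = 0.2994
P_n = (1−ρ)·ρ^n = (1 − 0.2994)·0.2994^1 = 0.7006·0.299449 = 0.209779

Final: 0.209779


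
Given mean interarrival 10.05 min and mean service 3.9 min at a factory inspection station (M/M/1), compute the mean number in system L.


λ = 60/10.05 = 5.9701 /hr
μ = 60/3.9 = 15.3846 /hr
ρ = λ/μ = 5.9701/15.3846 = 0.3881
L = ρ/(1−ρ) = 0.3881/0.6119 = 0.6341

Final: 0.6341


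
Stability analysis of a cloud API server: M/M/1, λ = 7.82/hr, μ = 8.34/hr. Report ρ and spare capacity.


Total capacity cμ = 1·8.34 = 8.34/hr
ρ = λ/(cμ) = 7.82/8.34 = 0.9376
Stable ⇔ ρ < 1: YES
Spare capacity = cμ − λ = 8.34 − 7.82 = 0.52/hr

Final: ρ = 0.9376; stable; margin = 0.52/hr


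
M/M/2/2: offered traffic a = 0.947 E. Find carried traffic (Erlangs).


B(2,0.947) = 0.187194 (Erlang-B)
Carried load = a(1 − B) = 0.947·(1 − 0.187194) = 0.947·0.812806 = 0.7697 E

Final: 0.7697 Erlangs


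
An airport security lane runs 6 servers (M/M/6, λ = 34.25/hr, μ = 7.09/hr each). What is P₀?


a = λ/μ = 34.25/7.09 = 4.8307; ρ = a/c = 0.8051
Σ_{k=0}^{5} a^k/k! (terms k=0..5) = 1.00000 + 4.83075 + 11.66806 + 18.78849 + 22.69061 + 21.92252 = 80.90042
Tail: a^6/(6!(1−ρ)) = 12708.25861/(720·0.1949) = 90.57253
P₀ = 1/(80.90042 + 90.57253) = 1/171.47295 = 0.005832

Final: 0.005832


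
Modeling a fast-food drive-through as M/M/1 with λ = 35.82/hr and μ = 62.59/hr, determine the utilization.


ρ = λ/μ = 35.82/62.59 = 0.5723

Final: 0.5723


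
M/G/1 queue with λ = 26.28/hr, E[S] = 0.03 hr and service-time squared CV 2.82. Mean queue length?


ρ = λ·E[S] = 26.28·0.03 = 0.7884
Lq = ρ²(1+C_s²)/(2(1−ρ)) = 0.6216·(1+2.82)/(2·0.2116)
= 0.6216·3.8200/0.4232 = 5.61062

Final: 5.61062


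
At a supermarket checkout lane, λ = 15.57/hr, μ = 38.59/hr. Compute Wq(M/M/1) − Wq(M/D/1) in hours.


ρ = 15.57/38.59 = 0.4035
Wq(M/M/1) = ρ/(μ−λ) = 0.4035/23.02 = 0.01753 hr
Wq(M/D/1) = ρ/(2(μ−λ)) = 0.008764 hr
Savings = 0.01753 − 0.008764 = 0.008764 hr

Final: 0.008764 hr


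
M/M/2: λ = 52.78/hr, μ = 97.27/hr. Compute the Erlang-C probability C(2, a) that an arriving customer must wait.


a = λ/μ = 0.5426; ρ = a/2 = 0.2713
P₀ = 0.573185 (from M/M/c formula)
C(c,a) = [a^c/(c!(1−ρ))]·P₀ = [0.29443/(2·0.7287)]·0.573185
= 0.20203·0.573185 = 0.115798

Final: 0.115798


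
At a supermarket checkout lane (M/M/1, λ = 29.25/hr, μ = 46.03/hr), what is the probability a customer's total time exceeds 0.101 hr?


W ~ Exponential(μ−λ) for M/M/1.
μ − λ = 46.03 − 29.25 = 16.7800
P(W > t) = e^{−(μ−λ)t} = e^{−1.6948} = 0.183640

Final: 0.183640


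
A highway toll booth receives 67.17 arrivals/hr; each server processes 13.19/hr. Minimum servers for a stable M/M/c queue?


Stability requires cμ > λ ⇔ c > λ/μ.
λ/μ = 67.17/13.19 = 5.0925
Minimum integer c = ⌊5.0925⌋ + 1 = 6
Check: 6·13.19 = 79.14 > 67.17, while 5·13.19 = 65.95 ≤ 67.17

Final: 6 servers


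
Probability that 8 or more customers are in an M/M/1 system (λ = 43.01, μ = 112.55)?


ρ = 43.01/112.55 = 0.3821
P(N ≥ n) = ρ^n = 0.3821^8 = 0.0004548

Final: 0.0004548


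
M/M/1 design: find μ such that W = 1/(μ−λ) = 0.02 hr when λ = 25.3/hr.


W = 1/(μ−λ) ⇒ μ − λ = 1/W = 1/0.02 = 50.0000
μ = λ + 1/W = 25.3 + 50.0000 = 75.3000 per hr

Final: 75.3000 /hr


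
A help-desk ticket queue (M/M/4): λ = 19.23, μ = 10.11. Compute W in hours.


a = 1.9021; ρ = 0.4755; P₀ = 0.144974
Lq = P₀·a^c·ρ/(c!(1−ρ)²) = 0.13668
Wq = Lq/λ = 0.13668/19.23 = 0.007108 hr
W = Wq + 1/μ = 0.007108 + 0.09891 = 0.10602 hr

Final: 0.10602 hr


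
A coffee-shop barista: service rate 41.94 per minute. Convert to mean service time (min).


Mean service time = 1/μ = 1/41.94 minute = 0.02384 minute
In minutes: 0.02384 × 1 = 0.02384 min

Final: 0.02384 min


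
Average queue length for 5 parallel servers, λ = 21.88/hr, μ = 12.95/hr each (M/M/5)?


a = λ/μ = 1.6896; ρ = a/5 = 0.3379
P₀ = 0.184040
Lq = P₀·a^c·ρ / (c!·(1−ρ)²) = 0.184040·13.76854·0.3379/(120·0.43836)
= 0.01628

Final: 0.01628


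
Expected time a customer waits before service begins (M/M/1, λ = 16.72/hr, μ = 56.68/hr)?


ρ = 16.72/56.68 = 0.2950
Wq = ρ/(μ−λ) = 0.2950/(56.68 − 16.72) = 0.2950/39.96 = 0.007382 hr

Final: 0.007382 hr


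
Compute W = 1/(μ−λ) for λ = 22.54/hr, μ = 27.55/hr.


W = 1/(μ−λ) = 1/(27.55 − 22.54) = 1/5.01 = 0.1996 hr

Final: 0.1996 hr


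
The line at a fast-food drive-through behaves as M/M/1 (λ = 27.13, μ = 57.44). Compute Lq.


ρ = 27.13/57.44 = 0.4723
Lq = ρ²/(1−ρ) = 0.2231/0.5277 = 0.4228

Final: 0.4228


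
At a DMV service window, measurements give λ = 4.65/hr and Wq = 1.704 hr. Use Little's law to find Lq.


Lq = λWq = 4.65·1.704 = 7.9236

Final: 7.9236


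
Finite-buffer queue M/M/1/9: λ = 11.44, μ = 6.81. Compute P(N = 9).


ρ = λ/μ = 11.44/6.81 = 1.6799
P_K = (1−ρ)ρ^K/(1−ρ^(K+1)) = (-0.6799·106.539392)/(1 − 178.973662)
= -72.434271/-177.973662 = 0.406994

Final: 0.406994


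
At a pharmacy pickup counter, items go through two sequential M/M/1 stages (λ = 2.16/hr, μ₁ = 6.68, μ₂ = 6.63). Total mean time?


Each node sees arrival rate λ = 2.16/hr (tandem ⇒ throughput preserved).
W₁ = 1/(μ₁−λ) = 1/(6.68−2.16) = 0.22124 hr
W₂ = 1/(μ₂−λ) = 1/(6.63−2.16) = 0.22371 hr
W_total = W₁ + W₂ = 0.22124 + 0.22371 = 0.44495 hr

Final: 0.44495 hr


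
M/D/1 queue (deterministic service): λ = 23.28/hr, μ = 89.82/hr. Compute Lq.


ρ = 23.28/89.82 = 0.2592
M/D/1: Lq = ρ²/(2(1−ρ)) = 0.06718/(2·0.7408) = 0.04534

Final: 0.04534


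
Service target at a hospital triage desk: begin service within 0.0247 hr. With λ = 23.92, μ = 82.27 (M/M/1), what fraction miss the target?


ρ = 23.92/82.27 = 0.2907
P(Wq > t) = ρ·e^{−(μ−λ)t} = 0.2907·e^{−1.4412}
= 0.2907·0.236633 = 0.068801

Final: 0.068801


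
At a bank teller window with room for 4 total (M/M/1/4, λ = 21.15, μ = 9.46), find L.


ρ = 21.15/9.46 = 2.2357
L = ρ[1 − (K+1)ρ^K + Kρ^(K+1)] / [(1−ρ)(1−ρ^(K+1))]
Numerator: 2.2357·(1 − 5·24.984861 + 4·55.859388) = 222.484692
Denominator: (-1.2357)·(-54.859388) = 67.791358
L = 222.484692/67.791358 = 3.2819

Final: 3.2819


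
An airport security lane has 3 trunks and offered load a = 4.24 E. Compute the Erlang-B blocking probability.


B(c,a) = (a^c/c!) / Σ_{k=0}^{c} a^k/k!
a^3/3! = 12.704171
Σ terms (k=0..3): 1.00000 + 4.24000 + 8.98880 + 12.70417 = 26.932971
B = 12.704171/26.932971 = 0.471696

Final: 0.471696


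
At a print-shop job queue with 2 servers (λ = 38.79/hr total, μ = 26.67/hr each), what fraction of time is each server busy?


ρ = λ/(cμ) = 38.79/(2·26.67) = 38.79/53.34 = 0.7272

Final: 0.7272


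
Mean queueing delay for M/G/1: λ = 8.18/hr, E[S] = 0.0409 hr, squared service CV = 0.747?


ρ = λ·E[S] = 8.18·0.0409 = 0.3346
E[S²] = E[S]²(1+C_s²) = 0.0409²·(1+0.747) = 0.002922
Wq = λ·E[S²]/(2(1−ρ)) = 8.18·0.002922/(2·0.6654) = 0.01796 hr

Final: 0.01796 hr


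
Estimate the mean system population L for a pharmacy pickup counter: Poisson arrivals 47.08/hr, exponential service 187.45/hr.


ρ = λ/μ = 47.08/187.45 = 0.2512
L = ρ/(1−ρ) = 0.2512/(1 − 0.2512) = 0.2512/0.7488 = 0.3354

Final: 0.3354


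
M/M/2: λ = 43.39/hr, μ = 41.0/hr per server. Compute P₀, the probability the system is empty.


a = λ/μ = 43.39/41.0 = 1.0583; ρ = a/c = 0.5291
Σ_{k=0}^{1} a^k/k! (terms k=0..1) = 1.00000 + 1.05829 = 2.05829
Tail: a^2/(2!(1−ρ)) = 1.11998/(2·0.4709) = 1.18931
P₀ = 1/(2.05829 + 1.18931) = 1/3.24760 = 0.307919

Final: 0.307919


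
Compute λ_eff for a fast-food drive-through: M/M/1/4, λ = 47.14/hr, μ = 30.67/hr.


ρ = 1.5370; P_K = (1−ρ)ρ^4/(1−ρ^5) = 0.395491
λ_eff = λ(1 − P_K) = 47.14·(1 − 0.395491) = 47.14·0.604509 = 28.4966 /hr

Final: 28.4966 /hr


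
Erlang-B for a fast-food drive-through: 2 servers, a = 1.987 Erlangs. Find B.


B(c,a) = (a^c/c!) / Σ_{k=0}^{c} a^k/k!
a^2/2! = 1.974085
Σ terms (k=0..2): 1.00000 + 1.98700 + 1.97408 = 4.961085
B = 1.974085/4.961085 = 0.397914

Final: 0.397914


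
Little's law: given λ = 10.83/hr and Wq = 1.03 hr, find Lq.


Lq = λWq = 10.83·1.03 = 11.1549

Final: 11.1549


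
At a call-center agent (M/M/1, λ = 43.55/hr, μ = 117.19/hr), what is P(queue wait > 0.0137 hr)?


ρ = 43.55/117.19 = 0.3716
P(Wq > t) = ρ·e^{−(μ−λ)t} = 0.3716·e^{−1.0089}
= 0.3716·0.364632 = 0.135504

Final: 0.135504


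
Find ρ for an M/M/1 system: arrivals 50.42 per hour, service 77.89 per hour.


ρ = λ/μ = 50.42/77.89 = 0.6473

Final: 0.6473


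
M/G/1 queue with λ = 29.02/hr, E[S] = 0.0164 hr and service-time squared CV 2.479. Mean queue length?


ρ = λ·E[S] = 29.02·0.0164 = 0.4759
Lq = ρ²(1+C_s²)/(2(1−ρ)) = 0.2265·(1+2.479)/(2·0.5241)
= 0.2265·3.4790/1.0481 = 0.75182

Final: 0.75182


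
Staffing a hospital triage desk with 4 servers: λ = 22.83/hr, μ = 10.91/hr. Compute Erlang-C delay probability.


a = λ/μ = 2.0926; ρ = a/4 = 0.5231
P₀ = 0.117860 (from M/M/c formula)
C(c,a) = [a^c/(c!(1−ρ))]·P₀ = [19.17453/(24·0.4769)]·0.117860
= 1.67543·0.117860 = 0.197466

Final: 0.197466


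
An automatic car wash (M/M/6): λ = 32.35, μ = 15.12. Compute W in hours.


a = 2.1396; ρ = 0.3566; P₀ = 0.117446
Lq = P₀·a^c·ρ/(c!(1−ρ)²) = 0.01348
Wq = Lq/λ = 0.01348/32.35 = 0.0004166 hr
W = Wq + 1/μ = 0.0004166 + 0.06614 = 0.06655 hr

Final: 0.06655 hr


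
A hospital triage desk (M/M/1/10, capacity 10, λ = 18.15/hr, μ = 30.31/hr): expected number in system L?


ρ = 18.15/30.31 = 0.5988
L = ρ[1 − (K+1)ρ^K + Kρ^(K+1)] / [(1−ρ)(1−ρ^(K+1))]
Numerator: 0.5988·(1 − 11·0.005928 + 10·0.003550) = 0.581021
Denominator: (0.4012)·(0.996450) = 0.399764
L = 0.581021/0.399764 = 1.4534

Final: 1.4534


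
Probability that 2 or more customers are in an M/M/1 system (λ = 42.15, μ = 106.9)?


ρ = 42.15/106.9 = 0.3943
P(N ≥ n) = ρ^n = 0.3943^2 = 0.155468

Final: 0.155468


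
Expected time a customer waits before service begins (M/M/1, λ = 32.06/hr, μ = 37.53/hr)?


ρ = 32.06/37.53 = 0.8542
Wq = ρ/(μ−λ) = 0.8542/(37.53 − 32.06) = 0.8542/5.47 = 0.1562 hr

Final: 0.1562 hr


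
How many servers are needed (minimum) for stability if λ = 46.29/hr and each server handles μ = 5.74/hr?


Stability requires cμ > λ ⇔ c > λ/μ.
λ/μ = 46.29/5.74 = 8.0645
Minimum integer c = ⌊8.0645⌋ + 1 = 9
Check: 9·5.74 = 51.66 > 46.29, while 8·5.74 = 45.92 ≤ 46.29

Final: 9 servers


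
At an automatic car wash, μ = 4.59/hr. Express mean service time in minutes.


Mean service time = 1/μ = 1/4.59 hour = 0.21786 hour
In minutes: 0.21786 × 60 = 13.0719 min

Final: 13.0719 min


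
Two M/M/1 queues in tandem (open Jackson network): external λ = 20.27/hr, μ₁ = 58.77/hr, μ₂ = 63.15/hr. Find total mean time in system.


Each node sees arrival rate λ = 20.27/hr (tandem ⇒ throughput preserved).
W₁ = 1/(μ₁−λ) = 1/(58.77−20.27) = 0.02597 hr
W₂ = 1/(μ₂−λ) = 1/(63.15−20.27) = 0.02332 hr
W_total = W₁ + W₂ = 0.02597 + 0.02332 = 0.04929 hr

Final: 0.04929 hr


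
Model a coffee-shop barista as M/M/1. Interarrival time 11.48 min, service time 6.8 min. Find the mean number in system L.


λ = 60/11.48 = 5.2265 /hr
μ = 60/6.8 = 8.8235 /hr
ρ = λ/μ = 5.2265/8.8235 = 0.5923
L = ρ/(1−ρ) = 0.5923/0.4077 = 1.4530

Final: 1.4530


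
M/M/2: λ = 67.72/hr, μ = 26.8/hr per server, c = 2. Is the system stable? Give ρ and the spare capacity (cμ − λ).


Total capacity cμ = 2·26.8 = 53.60/hr
ρ = λ/(cμ) = 67.72/53.60 = 1.2634
Stable ⇔ ρ < 1: NO
Spare capacity = cμ − λ = 53.60 − 67.72 = -14.12/hr

Final: ρ = 1.2634; unstable; margin = -14.12/hr


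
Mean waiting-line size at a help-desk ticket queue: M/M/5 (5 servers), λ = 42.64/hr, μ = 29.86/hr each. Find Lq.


a = λ/μ = 1.4280; ρ = a/5 = 0.2856
P₀ = 0.239496
Lq = P₀·a^c·ρ / (c!·(1−ρ)²) = 0.239496·5.93796·0.2856/(120·0.51037)
= 0.006632

Final: 0.006632


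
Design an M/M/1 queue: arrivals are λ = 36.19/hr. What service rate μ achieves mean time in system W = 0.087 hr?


W = 1/(μ−λ) ⇒ μ − λ = 1/W = 1/0.087 = 11.4943
μ = λ + 1/W = 36.19 + 11.4943 = 47.6843 per hr

Final: 47.6843 /hr


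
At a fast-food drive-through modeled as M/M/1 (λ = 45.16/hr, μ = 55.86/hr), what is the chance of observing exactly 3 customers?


ρ = 45.16/55.86 = 0.8084
P_n = (1−ρ)·ρ^n = (1 − 0.8084)·0.8084^3 = 0.1916·0.528395 = 0.101214

Final: 0.101214


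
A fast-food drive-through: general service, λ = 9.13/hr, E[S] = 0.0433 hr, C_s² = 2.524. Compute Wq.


ρ = λ·E[S] = 9.13·0.0433 = 0.3953
E[S²] = E[S]²(1+C_s²) = 0.0433²·(1+2.524) = 0.006607
Wq = λ·E[S²]/(2(1−ρ)) = 9.13·0.006607/(2·0.6047) = 0.04988 hr

Final: 0.04988 hr


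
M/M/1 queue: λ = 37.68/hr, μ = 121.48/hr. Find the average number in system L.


ρ = λ/μ = 37.68/121.48 = 0.3102
L = ρ/(1−ρ) = 0.3102/(1 − 0.3102) = 0.3102/0.6898 = 0.4496

Final: 0.4496


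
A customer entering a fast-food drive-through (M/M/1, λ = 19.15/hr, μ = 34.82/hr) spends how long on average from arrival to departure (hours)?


W = 1/(μ−λ) = 1/(34.82 − 19.15) = 1/15.67 = 0.06382 hr

Final: 0.06382 hr


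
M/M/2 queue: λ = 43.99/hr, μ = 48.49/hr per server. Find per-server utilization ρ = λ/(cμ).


ρ = λ/(cμ) = 43.99/(2·48.49) = 43.99/96.98 = 0.4536

Final: 0.4536


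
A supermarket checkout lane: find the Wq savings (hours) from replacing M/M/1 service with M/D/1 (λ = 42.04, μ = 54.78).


ρ = 42.04/54.78 = 0.7674
Wq(M/M/1) = ρ/(μ−λ) = 0.7674/12.74 = 0.06024 hr
Wq(M/D/1) = ρ/(2(μ−λ)) = 0.03012 hr
Savings = 0.06024 − 0.03012 = 0.03012 hr

Final: 0.03012 hr


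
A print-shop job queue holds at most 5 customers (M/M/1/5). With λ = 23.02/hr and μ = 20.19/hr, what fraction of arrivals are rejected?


ρ = λ/μ = 23.02/20.19 = 1.1402
P_K = (1−ρ)ρ^K/(1−ρ^(K+1)) = (-0.1402·1.926837)/(1 − 2.196919)
= -0.270082/-1.196919 = 0.225647

Final: 0.225647


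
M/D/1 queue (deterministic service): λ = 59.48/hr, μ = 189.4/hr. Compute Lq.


ρ = 59.48/189.4 = 0.3140
M/D/1: Lq = ρ²/(2(1−ρ)) = 0.09862/(2·0.6860) = 0.07189

Final: 0.07189


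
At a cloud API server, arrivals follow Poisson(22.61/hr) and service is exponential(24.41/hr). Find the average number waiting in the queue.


ρ = 22.61/24.41 = 0.9263
Lq = ρ²/(1−ρ) = 0.8580/0.07374 = 11.6349

Final: 11.6349


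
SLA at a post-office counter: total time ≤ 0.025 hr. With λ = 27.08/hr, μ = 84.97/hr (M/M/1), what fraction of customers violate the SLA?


W ~ Exponential(μ−λ) for M/M/1.
μ − λ = 84.97 − 27.08 = 57.8900
P(W > t) = e^{−(μ−λ)t} = e^{−1.4473} = 0.235216

Final: 0.235216


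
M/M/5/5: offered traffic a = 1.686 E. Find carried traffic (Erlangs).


B(5,1.686) = 0.021195 (Erlang-B)
Carried load = a(1 − B) = 1.686·(1 − 0.021195) = 1.686·0.978805 = 1.6503 E

Final: 1.6503 Erlangs


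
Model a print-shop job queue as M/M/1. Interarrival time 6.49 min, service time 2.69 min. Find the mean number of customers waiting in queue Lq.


λ = 60/6.49 = 9.2450 /hr
μ = 60/2.69 = 22.3048 /hr
ρ = λ/μ = 9.2450/22.3048 = 0.4145
Lq = ρ²/(1−ρ) = 0.1718/0.5855 = 0.2934

Final: 0.2934


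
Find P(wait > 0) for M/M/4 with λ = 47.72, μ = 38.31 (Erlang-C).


a = λ/μ = 1.2456; ρ = a/4 = 0.3114
P₀ = 0.286598 (from M/M/c formula)
C(c,a) = [a^c/(c!(1−ρ))]·P₀ = [2.40743/(24·0.6886)]·0.286598
= 0.14567·0.286598 = 0.041750

Final: 0.041750


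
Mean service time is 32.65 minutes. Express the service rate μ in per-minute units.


μ = 1/(service time) in consistent units.
1 minute = 1 min, so μ = 1/32.65 = 0.03063 per minute

Final: 0.03063 /min


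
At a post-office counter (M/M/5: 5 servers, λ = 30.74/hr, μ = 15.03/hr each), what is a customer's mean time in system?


a = 2.0452; ρ = 0.4090; P₀ = 0.128265
Lq = P₀·a^c·ρ/(c!(1−ρ)²) = 0.04480
Wq = Lq/λ = 0.04480/30.74 = 0.001458 hr
W = Wq + 1/μ = 0.001458 + 0.06653 = 0.06799 hr

Final: 0.06799 hr


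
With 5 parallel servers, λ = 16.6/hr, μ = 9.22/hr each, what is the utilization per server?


ρ = λ/(cμ) = 16.6/(5·9.22) = 16.6/46.10 = 0.3601

Final: 0.3601


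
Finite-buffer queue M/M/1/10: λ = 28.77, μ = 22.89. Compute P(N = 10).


ρ = λ/μ = 28.77/22.89 = 1.2569
P_K = (1−ρ)ρ^K/(1−ρ^(K+1)) = (-0.2569·9.838767)/(1 − 12.366157)
= -2.527390/-11.366157 = 0.222361

Final: 0.222361


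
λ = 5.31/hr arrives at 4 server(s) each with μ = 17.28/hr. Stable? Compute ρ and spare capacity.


Total capacity cμ = 4·17.28 = 69.12/hr
ρ = λ/(cμ) = 5.31/69.12 = 0.07682
Stable ⇔ ρ < 1: YES
Spare capacity = cμ − λ = 69.12 − 5.31 = 63.81/hr

Final: ρ = 0.07682; stable; margin = 63.81/hr


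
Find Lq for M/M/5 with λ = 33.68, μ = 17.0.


a = λ/μ = 1.9812; ρ = a/5 = 0.3962
P₀ = 0.136931
Lq = P₀·a^c·ρ / (c!·(1−ρ)²) = 0.136931·30.52220·0.3962/(120·0.36453)
= 0.03786

Final: 0.03786


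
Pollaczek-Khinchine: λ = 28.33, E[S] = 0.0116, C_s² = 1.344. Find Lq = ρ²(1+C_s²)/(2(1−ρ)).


ρ = λ·E[S] = 28.33·0.0116 = 0.3286
Lq = ρ²(1+C_s²)/(2(1−ρ)) = 0.1080·(1+1.344)/(2·0.6714)
= 0.1080·2.3440/1.3427 = 0.18853

Final: 0.18853


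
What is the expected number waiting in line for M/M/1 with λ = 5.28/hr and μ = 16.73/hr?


ρ = 5.28/16.73 = 0.3156
Lq = ρ²/(1−ρ) = 0.09960/0.6844 = 0.1455

Final: 0.1455


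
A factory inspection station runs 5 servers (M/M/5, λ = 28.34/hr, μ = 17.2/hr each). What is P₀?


a = λ/μ = 28.34/17.2 = 1.6477; ρ = a/c = 0.3295
Σ_{k=0}^{4} a^k/k! (terms k=0..4) = 1.00000 + 1.64767 + 1.35742 + 0.74553 + 0.30710 = 5.05771
Tail: a^5/(5!(1−ρ)) = 12.14387/(120·0.6705) = 0.15094
P₀ = 1/(5.05771 + 0.15094) = 1/5.20865 = 0.191988

Final: 0.191988
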